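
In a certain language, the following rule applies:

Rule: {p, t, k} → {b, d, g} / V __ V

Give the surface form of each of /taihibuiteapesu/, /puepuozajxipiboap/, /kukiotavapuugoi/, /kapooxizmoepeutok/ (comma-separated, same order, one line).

/taihibuiteapesu/: /t/ is a voiceless stop between vowels /i/ and /e/, so it voices to [d]. /p/ is a voiceless stop between vowels /a/ and /e/, so it voices to [b]. → [taihibuideabesu].
/puepuozajxipiboap/: /p/ is a voiceless stop between vowels /e/ and /u/, so it voices to [b]. /p/ is a voiceless stop between vowels /i/ and /i/, so it voices to [b]. → [puebuozajxibiboap].
/kukiotavapuugoi/: /k/ is a voiceless stop between vowels /u/ and /i/, so it voices to [g]. /t/ is a voiceless stop between vowels /o/ and /a/, so it voices to [d]. /p/ is a voiceless stop between vowels /a/ and /u/, so it voices to [b]. → [kugiodavabuugoi].
/kapooxizmoepeutok/: /p/ is a voiceless stop between vowels /a/ and /o/, so it voices to [b]. /p/ is a voiceless stop between vowels /e/ and /e/, so it voices to [b]. /t/ is a voiceless stop between vowels /u/ and /o/, so it voices to [d]. → [kabooxizmoebeudok].

taihibuideabesu, puebuozajxibiboap, kugiodavabuugoi, kabooxizmoebeudok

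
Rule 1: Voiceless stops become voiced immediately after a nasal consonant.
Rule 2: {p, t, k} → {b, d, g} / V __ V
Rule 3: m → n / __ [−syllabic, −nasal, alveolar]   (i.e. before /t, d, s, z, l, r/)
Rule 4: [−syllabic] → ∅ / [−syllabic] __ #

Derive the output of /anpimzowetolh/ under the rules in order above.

anbinzowedol

Rule 1 (post-nasal voicing): /p/ is a voiceless stop immediately after the nasal /n/, so it voices to [b]. /anpimzowetolh/ → anbimzowetolh.
Rule 2 (intervocalic voicing): /t/ is a voiceless stop between vowels /e/ and /o/, so it voices to [d]. /anbimzowetolh/ → anbimzowedolh.
Rule 3 (nasal place assimilation): /m/ precedes the alveolar consonant /z/, so it assimilates in place to [n]. /anbimzowedolh/ → anbinzowedolh.
Rule 4 (final cluster simplification): /h/ is the second consonant of a word-final cluster /lh/, so it deletes. /anbinzowedolh/ → anbinzowedol.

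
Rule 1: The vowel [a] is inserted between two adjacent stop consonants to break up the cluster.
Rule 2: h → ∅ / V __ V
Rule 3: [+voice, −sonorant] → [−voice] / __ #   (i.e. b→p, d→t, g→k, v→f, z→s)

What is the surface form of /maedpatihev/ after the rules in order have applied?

maedapatief

Rule 1 (stop-cluster a-epenthesis): /d/ and /p/ form a stop–stop cluster, so [a] is inserted between them. /maedpatihev/ → maedapatihev.
Rule 2 (intervocalic h-deletion): /h/ occurs between vowels /i/ and /e/, so it deletes. /maedapatihev/ → maedapatiev.
Rule 3 (final devoicing): /v/ is a voiced obstruent in word-final position, so it devoices to [f]. /maedapatiev/ → maedapatief.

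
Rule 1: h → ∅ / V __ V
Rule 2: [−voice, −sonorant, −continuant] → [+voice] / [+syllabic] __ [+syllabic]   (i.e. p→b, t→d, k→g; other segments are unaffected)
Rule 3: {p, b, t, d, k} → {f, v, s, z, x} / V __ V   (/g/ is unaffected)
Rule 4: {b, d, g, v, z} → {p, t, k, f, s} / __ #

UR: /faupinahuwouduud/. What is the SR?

Rule 1 (intervocalic h-deletion): /h/ occurs between vowels /a/ and /u/, so it deletes. /faupinahuwouduud/ → faupinauwouduud.
Rule 2 (intervocalic voicing): /p/ is a voiceless stop between vowels /u/ and /i/, so it voices to [b]. /faupinauwouduud/ → faubinauwouduud.
Rule 3 (intervocalic spirantization): /b/ is a stop between vowels /u/ and /i/, so it spirantizes to the fricative [v]. /d/ is a stop between vowels /u/ and /u/, so it spirantizes to the fricative [z]. /faubinauwouduud/ → fauvinauwouzuud.
Rule 4 (final devoicing): /d/ is a voiced obstruent in word-final position, so it devoices to [t]. /fauvinauwouzuud/ → fauvinauwouzuut.

fauvinauwouzuut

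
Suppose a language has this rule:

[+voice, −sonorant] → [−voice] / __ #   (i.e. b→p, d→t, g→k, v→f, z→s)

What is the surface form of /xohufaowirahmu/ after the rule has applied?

No segment of /xohufaowirahmu/ meets the structural description of the rule, so the form surfaces unchanged.

xohufaowirahmu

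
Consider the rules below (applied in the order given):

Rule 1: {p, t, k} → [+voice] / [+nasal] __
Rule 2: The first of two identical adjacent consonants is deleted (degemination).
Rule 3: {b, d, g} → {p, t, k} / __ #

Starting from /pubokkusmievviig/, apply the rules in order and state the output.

Rule 1 (post-nasal voicing): no segment meets the environment; /pubokkusmievviig/ is unchanged.
Rule 2 (degemination): /kk/ is a geminate; the first /k/ deletes. /vv/ is a geminate; the first /v/ deletes. /pubokkusmievviig/ → pubokusmieviig.
Rule 3 (final devoicing): /g/ is a voiced stop in word-final position, so it devoices to [k]. /pubokusmieviig/ → pubokusmieviik.

pubokusmieviik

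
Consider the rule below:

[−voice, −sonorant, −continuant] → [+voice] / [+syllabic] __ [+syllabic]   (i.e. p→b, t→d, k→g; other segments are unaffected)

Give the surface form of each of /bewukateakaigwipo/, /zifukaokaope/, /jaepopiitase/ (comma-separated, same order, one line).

/bewukateakaigwipo/: /k/ is a voiceless stop between vowels /u/ and /a/, so it voices to [g]. /t/ is a voiceless stop between vowels /a/ and /e/, so it voices to [d]. /k/ is a voiceless stop between vowels /a/ and /a/, so it voices to [g]. /p/ is a voiceless stop between vowels /i/ and /o/, so it voices to [b]. → [bewugadeagaigwibo].
/zifukaokaope/: /k/ is a voiceless stop between vowels /u/ and /a/, so it voices to [g]. /k/ is a voiceless stop between vowels /o/ and /a/, so it voices to [g]. /p/ is a voiceless stop between vowels /o/ and /e/, so it voices to [b]. → [zifugaogaobe].
/jaepopiitase/: /p/ is a voiceless stop between vowels /e/ and /o/, so it voices to [b]. /p/ is a voiceless stop between vowels /o/ and /i/, so it voices to [b]. /t/ is a voiceless stop between vowels /i/ and /a/, so it voices to [d]. → [jaebobiidase].

bewugadeagaigwibo, zifugaogaobe, jaebobiidase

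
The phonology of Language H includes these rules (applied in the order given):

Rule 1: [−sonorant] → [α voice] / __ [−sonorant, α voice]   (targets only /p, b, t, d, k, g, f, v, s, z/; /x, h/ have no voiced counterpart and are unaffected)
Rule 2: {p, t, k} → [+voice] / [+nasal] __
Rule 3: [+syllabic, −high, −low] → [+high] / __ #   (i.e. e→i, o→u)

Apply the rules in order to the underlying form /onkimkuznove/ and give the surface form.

Rule 1 (regressive voicing assimilation): no segment meets the environment; /onkimkuznove/ is unchanged.
Rule 2 (post-nasal voicing): /k/ is a voiceless stop immediately after the nasal /n/, so it voices to [g]. /k/ is a voiceless stop immediately after the nasal /m/, so it voices to [g]. /onkimkuznove/ → ongimguznove.
Rule 3 (final vowel raising): /e/ is a mid vowel in word-final position, so it raises to [i]. /ongimguznove/ → ongimguznovi.

ongimguznovi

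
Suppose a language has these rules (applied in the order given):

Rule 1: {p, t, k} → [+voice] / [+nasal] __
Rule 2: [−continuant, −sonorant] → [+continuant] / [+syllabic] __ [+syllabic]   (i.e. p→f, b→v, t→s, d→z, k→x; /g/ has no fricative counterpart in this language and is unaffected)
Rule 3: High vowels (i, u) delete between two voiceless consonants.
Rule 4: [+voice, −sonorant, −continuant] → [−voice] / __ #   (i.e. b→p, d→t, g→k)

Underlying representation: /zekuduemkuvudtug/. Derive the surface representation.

zexuzuemguvudtuk

Rule 1 (post-nasal voicing): /k/ is a voiceless stop immediately after the nasal /m/, so it voices to [g]. /zekuduemkuvudtug/ → zekuduemguvudtug.
Rule 2 (intervocalic spirantization): /k/ is a stop between vowels /e/ and /u/, so it spirantizes to the fricative [x]. /d/ is a stop between vowels /u/ and /u/, so it spirantizes to the fricative [z]. /zekuduemguvudtug/ → zexuzuemguvudtug.
Rule 3 (high vowel syncope): no segment meets the environment; /zexuzuemguvudtug/ is unchanged.
Rule 4 (final devoicing): /g/ is a voiced stop in word-final position, so it devoices to [k]. /zexuzuemguvudtug/ → zexuzuemguvudtuk.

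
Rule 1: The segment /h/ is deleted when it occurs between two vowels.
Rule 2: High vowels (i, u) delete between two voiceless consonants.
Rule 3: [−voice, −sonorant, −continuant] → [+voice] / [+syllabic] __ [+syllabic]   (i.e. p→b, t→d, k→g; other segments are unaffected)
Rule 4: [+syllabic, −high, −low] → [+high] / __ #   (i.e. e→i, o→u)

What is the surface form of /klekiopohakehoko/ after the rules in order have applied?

klegioboageogu

Rule 1 (intervocalic h-deletion): /h/ occurs between vowels /o/ and /a/, so it deletes. /h/ occurs between vowels /e/ and /o/, so it deletes. /klekiopohakehoko/ → klekiopoakeoko.
Rule 2 (high vowel syncope): no segment meets the environment; /klekiopoakeoko/ is unchanged.
Rule 3 (intervocalic voicing): /k/ is a voiceless stop between vowels /e/ and /i/, so it voices to [g]. /p/ is a voiceless stop between vowels /o/ and /o/, so it voices to [b]. /k/ is a voiceless stop between vowels /a/ and /e/, so it voices to [g]. /k/ is a voiceless stop between vowels /o/ and /o/, so it voices to [g]. /klekiopoakeoko/ → klegioboageogo.
Rule 4 (final vowel raising): /o/ is a mid vowel in word-final position, so it raises to [u]. /klegioboageogo/ → klegioboageogu.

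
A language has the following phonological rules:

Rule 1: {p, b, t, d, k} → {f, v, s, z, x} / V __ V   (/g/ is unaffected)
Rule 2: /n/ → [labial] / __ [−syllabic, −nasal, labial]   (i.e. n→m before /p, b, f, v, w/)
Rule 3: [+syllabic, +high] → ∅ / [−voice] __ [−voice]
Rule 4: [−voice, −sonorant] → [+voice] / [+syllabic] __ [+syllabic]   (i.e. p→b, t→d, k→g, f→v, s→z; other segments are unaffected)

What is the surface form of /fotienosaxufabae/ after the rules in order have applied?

fozienozaxfavae

Rule 1 (intervocalic spirantization): /t/ is a stop between vowels /o/ and /i/, so it spirantizes to the fricative [s]. /b/ is a stop between vowels /a/ and /a/, so it spirantizes to the fricative [v]. /fotienosaxufabae/ → fosienosaxufavae.
Rule 2 (nasal place assimilation): no segment meets the environment; /fosienosaxufavae/ is unchanged.
Rule 3 (high vowel syncope): /u/ is a high vowel flanked by voiceless consonants /x/ and /f/, so it deletes. /fosienosaxufavae/ → fosienosaxfavae.
Rule 4 (intervocalic voicing): /s/ is a voiceless obstruent between vowels /o/ and /i/, so it voices to [z]. /s/ is a voiceless obstruent between vowels /o/ and /a/, so it voices to [z]. /fosienosaxfavae/ → fozienozaxfavae.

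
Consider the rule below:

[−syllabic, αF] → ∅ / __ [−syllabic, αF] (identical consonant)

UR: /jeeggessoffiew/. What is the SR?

/gg/ is a geminate; the first /g/ deletes.
/ss/ is a geminate; the first /s/ deletes.
/ff/ is a geminate; the first /f/ deletes.
The other instances of /j/, /g/, /s/, /f/, /w/ do not occur in the required environment and remain unchanged.
Surface form: [jeegesofiew].

jeegesofiew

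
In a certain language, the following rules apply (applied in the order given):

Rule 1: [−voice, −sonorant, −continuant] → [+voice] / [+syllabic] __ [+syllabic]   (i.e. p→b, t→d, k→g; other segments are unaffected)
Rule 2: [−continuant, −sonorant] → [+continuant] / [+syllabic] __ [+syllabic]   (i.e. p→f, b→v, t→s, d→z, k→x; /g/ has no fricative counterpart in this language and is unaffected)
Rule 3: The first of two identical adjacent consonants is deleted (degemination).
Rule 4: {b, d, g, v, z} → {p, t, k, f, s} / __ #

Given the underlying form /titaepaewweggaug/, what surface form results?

Rule 1 (intervocalic voicing): /t/ is a voiceless stop between vowels /i/ and /a/, so it voices to [d]. /p/ is a voiceless stop between vowels /e/ and /a/, so it voices to [b]. /titaepaewweggaug/ → tidaebaewweggaug.
Rule 2 (intervocalic spirantization): /d/ is a stop between vowels /i/ and /a/, so it spirantizes to the fricative [z]. /b/ is a stop between vowels /e/ and /a/, so it spirantizes to the fricative [v]. /tidaebaewweggaug/ → tizaevaewweggaug.
Rule 3 (degemination): /ww/ is a geminate; the first /w/ deletes. /gg/ is a geminate; the first /g/ deletes. /tizaevaewweggaug/ → tizaevaewegaug.
Rule 4 (final devoicing): /g/ is a voiced obstruent in word-final position, so it devoices to [k]. /tizaevaewegaug/ → tizaevaewegauk.

tizaevaewegauk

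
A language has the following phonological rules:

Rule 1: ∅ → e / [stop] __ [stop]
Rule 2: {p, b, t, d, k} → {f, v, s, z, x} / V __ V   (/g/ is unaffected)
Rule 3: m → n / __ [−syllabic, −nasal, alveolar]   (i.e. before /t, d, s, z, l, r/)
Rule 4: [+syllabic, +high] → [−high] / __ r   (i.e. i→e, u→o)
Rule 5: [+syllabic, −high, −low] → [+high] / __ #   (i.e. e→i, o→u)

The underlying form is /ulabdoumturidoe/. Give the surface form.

Rule 1 (stop-cluster e-epenthesis): /b/ and /d/ form a stop–stop cluster, so [e] is inserted between them. /ulabdoumturidoe/ → ulabedoumturidoe.
Rule 2 (intervocalic spirantization): /b/ is a stop between vowels /a/ and /e/, so it spirantizes to the fricative [v]. /d/ is a stop between vowels /e/ and /o/, so it spirantizes to the fricative [z]. /d/ is a stop between vowels /i/ and /o/, so it spirantizes to the fricative [z]. /ulabedoumturidoe/ → ulavezoumturizoe.
Rule 3 (nasal place assimilation): /m/ precedes the alveolar consonant /t/, so it assimilates in place to [n]. /ulavezoumturizoe/ → ulavezounturizoe.
Rule 4 (pre-rhotic lowering): /u/ is a high vowel immediately before /r/, so it lowers to [o]. /ulavezounturizoe/ → ulavezountorizoe.
Rule 5 (final vowel raising): /e/ is a mid vowel in word-final position, so it raises to [i]. /ulavezountorizoe/ → ulavezountorizoi.

ulavezountorizoi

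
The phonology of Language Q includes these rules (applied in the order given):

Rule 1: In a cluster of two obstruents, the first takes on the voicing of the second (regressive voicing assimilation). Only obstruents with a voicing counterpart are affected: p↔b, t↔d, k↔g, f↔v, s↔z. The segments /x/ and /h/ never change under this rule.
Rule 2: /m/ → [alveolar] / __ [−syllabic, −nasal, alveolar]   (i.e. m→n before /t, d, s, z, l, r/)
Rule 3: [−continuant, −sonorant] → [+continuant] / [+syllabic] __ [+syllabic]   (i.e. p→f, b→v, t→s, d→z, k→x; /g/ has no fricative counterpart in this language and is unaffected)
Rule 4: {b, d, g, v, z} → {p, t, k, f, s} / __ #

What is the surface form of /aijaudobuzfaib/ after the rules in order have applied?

aijauzovusfaip

Rule 1 (regressive voicing assimilation): /z/ precedes the voiceless obstruent /f/, so it devoices to [s] by assimilation. /aijaudobuzfaib/ → aijaudobusfaib.
Rule 2 (nasal place assimilation): no segment meets the environment; /aijaudobusfaib/ is unchanged.
Rule 3 (intervocalic spirantization): /d/ is a stop between vowels /u/ and /o/, so it spirantizes to the fricative [z]. /b/ is a stop between vowels /o/ and /u/, so it spirantizes to the fricative [v]. /aijaudobusfaib/ → aijauzovusfaib.
Rule 4 (final devoicing): /b/ is a voiced obstruent in word-final position, so it devoices to [p]. /aijauzovusfaib/ → aijauzovusfaip.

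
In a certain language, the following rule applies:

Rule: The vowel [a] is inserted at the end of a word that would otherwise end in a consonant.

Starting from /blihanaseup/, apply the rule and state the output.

blihanaseupa

the form ends in the consonant /p/, so [a] is inserted word-finally.
Surface form: [blihanaseupa].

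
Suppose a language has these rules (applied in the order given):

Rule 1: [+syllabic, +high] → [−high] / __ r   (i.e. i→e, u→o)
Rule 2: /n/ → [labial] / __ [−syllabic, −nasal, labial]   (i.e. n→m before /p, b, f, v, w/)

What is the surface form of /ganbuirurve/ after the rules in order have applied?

gambuerorve

Rule 1 (pre-rhotic lowering): /i/ is a high vowel immediately before /r/, so it lowers to [e]. /u/ is a high vowel immediately before /r/, so it lowers to [o]. /ganbuirurve/ → ganbuerorve.
Rule 2 (nasal place assimilation): /n/ precedes the labial consonant /b/, so it assimilates in place to [m]. /ganbuerorve/ → gambuerorve.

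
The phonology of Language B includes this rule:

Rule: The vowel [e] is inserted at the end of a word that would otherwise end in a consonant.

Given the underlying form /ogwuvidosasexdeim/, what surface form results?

the form ends in the consonant /m/, so [e] is inserted word-finally.
Surface form: [ogwuvidosasexdeime].

ogwuvidosasexdeime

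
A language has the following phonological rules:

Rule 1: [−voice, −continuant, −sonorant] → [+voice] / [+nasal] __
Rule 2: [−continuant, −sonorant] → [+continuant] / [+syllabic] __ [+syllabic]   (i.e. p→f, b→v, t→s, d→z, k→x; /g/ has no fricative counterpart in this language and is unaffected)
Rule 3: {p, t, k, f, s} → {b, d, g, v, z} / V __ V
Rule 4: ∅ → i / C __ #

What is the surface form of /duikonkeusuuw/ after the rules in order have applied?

Rule 1 (post-nasal voicing): /k/ is a voiceless stop immediately after the nasal /n/, so it voices to [g]. /duikonkeusuuw/ → duikongeusuuw.
Rule 2 (intervocalic spirantization): /k/ is a stop between vowels /i/ and /o/, so it spirantizes to the fricative [x]. /duikongeusuuw/ → duixongeusuuw.
Rule 3 (intervocalic voicing): /s/ is a voiceless obstruent between vowels /u/ and /u/, so it voices to [z]. /duixongeusuuw/ → duixongeuzuuw.
Rule 4 (final i-epenthesis): the form ends in the consonant /w/, so [i] is inserted word-finally. /duixongeuzuuw/ → duixongeuzuuwi.

duixongeuzuuwi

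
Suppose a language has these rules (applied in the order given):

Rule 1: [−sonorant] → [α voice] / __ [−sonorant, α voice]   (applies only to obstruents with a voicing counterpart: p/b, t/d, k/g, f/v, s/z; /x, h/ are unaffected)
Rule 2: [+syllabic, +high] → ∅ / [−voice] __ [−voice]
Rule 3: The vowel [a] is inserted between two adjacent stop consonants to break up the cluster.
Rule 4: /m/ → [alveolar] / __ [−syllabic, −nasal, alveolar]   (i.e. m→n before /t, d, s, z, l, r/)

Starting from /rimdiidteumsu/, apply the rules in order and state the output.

rindiitateunsu

Rule 1 (regressive voicing assimilation): /d/ precedes the voiceless obstruent /t/, so it devoices to [t] by assimilation. /rimdiidteumsu/ → rimdiitteumsu.
Rule 2 (high vowel syncope): no segment meets the environment; /rimdiitteumsu/ is unchanged.
Rule 3 (stop-cluster a-epenthesis): /t/ and /t/ form a stop–stop cluster, so [a] is inserted between them. /rimdiitteumsu/ → rimdiitateumsu.
Rule 4 (nasal place assimilation): /m/ precedes the alveolar consonant /d/, so it assimilates in place to [n]. /m/ precedes the alveolar consonant /s/, so it assimilates in place to [n]. /rimdiitateumsu/ → rindiitateunsu.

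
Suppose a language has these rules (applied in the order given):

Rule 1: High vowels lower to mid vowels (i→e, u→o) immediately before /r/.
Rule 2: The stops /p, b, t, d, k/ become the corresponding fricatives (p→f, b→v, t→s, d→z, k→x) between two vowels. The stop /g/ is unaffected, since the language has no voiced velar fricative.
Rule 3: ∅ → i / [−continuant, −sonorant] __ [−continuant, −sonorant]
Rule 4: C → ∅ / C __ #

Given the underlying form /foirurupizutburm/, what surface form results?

Rule 1 (pre-rhotic lowering): /i/ is a high vowel immediately before /r/, so it lowers to [e]. /u/ is a high vowel immediately before /r/, so it lowers to [o]. /u/ is a high vowel immediately before /r/, so it lowers to [o]. /foirurupizutburm/ → foerorupizutborm.
Rule 2 (intervocalic spirantization): /p/ is a stop between vowels /u/ and /i/, so it spirantizes to the fricative [f]. /foerorupizutborm/ → foerorufizutborm.
Rule 3 (stop-cluster i-epenthesis): /t/ and /b/ form a stop–stop cluster, so [i] is inserted between them. /foerorufizutborm/ → foerorufizutiborm.
Rule 4 (final cluster simplification): /m/ is the second consonant of a word-final cluster /rm/, so it deletes. /foerorufizutiborm/ → foerorufizutibor.

foerorufizutibor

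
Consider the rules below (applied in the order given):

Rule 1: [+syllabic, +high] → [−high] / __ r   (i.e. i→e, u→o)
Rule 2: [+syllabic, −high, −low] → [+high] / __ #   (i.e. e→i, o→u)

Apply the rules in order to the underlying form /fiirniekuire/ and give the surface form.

fierniekueri

Rule 1 (pre-rhotic lowering): /i/ is a high vowel immediately before /r/, so it lowers to [e]. /i/ is a high vowel immediately before /r/, so it lowers to [e]. /fiirniekuire/ → fierniekuere.
Rule 2 (final vowel raising): /e/ is a mid vowel in word-final position, so it raises to [i]. /fierniekuere/ → fierniekueri.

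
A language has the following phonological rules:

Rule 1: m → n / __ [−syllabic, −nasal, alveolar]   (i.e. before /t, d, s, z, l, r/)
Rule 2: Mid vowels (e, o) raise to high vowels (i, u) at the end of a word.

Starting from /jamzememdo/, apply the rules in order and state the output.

Rule 1 (nasal place assimilation): /m/ precedes the alveolar consonant /z/, so it assimilates in place to [n]. /m/ precedes the alveolar consonant /d/, so it assimilates in place to [n]. /jamzememdo/ → janzemendo.
Rule 2 (final vowel raising): /o/ is a mid vowel in word-final position, so it raises to [u]. /janzemendo/ → janzemendu.

janzemendu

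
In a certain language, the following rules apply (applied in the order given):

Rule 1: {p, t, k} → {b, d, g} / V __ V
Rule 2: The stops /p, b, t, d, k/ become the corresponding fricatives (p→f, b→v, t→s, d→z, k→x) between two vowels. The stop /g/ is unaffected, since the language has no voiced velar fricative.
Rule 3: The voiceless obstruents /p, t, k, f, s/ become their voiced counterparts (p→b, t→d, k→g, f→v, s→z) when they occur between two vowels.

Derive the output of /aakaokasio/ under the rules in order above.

Rule 1 (intervocalic voicing): /k/ is a voiceless stop between vowels /a/ and /a/, so it voices to [g]. /k/ is a voiceless stop between vowels /o/ and /a/, so it voices to [g]. /aakaokasio/ → aagaogasio.
Rule 2 (intervocalic spirantization): no segment meets the environment; /aagaogasio/ is unchanged.
Rule 3 (intervocalic voicing): /s/ is a voiceless obstruent between vowels /a/ and /i/, so it voices to [z]. /aagaogasio/ → aagaogazio.

aagaogazio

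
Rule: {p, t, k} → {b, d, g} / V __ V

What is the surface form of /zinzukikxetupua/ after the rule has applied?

Scanning /zinzukikxetupua/: /k/ is a voiceless stop between vowels /u/ and /i/, so it voices to [g]; /k/ at position 8 is not in the conditioning environment; /t/ is a voiceless stop between vowels /e/ and /u/, so it voices to [d]; /p/ is a voiceless stop between vowels /u/ and /u/, so it voices to [b].
Result: [zinzugikxedubua].

zinzugikxedubua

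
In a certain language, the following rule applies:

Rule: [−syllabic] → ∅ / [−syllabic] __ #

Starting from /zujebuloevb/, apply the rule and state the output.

zujebuloev

/b/ is the second consonant of a word-final cluster /vb/, so it deletes.
Surface form: [zujebuloev].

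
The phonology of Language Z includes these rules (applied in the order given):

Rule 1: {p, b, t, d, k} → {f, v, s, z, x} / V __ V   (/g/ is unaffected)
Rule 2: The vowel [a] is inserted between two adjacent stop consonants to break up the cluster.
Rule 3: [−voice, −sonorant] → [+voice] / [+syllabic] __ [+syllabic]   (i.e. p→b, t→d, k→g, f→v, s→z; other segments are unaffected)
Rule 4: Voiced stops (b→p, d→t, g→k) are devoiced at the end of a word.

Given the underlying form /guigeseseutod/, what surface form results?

Rule 1 (intervocalic spirantization): /t/ is a stop between vowels /u/ and /o/, so it spirantizes to the fricative [s]. /guigeseseutod/ → guigeseseusod.
Rule 2 (stop-cluster a-epenthesis): no segment meets the environment; /guigeseseusod/ is unchanged.
Rule 3 (intervocalic voicing): /s/ is a voiceless obstruent between vowels /e/ and /e/, so it voices to [z]. /s/ is a voiceless obstruent between vowels /e/ and /e/, so it voices to [z]. /s/ is a voiceless obstruent between vowels /u/ and /o/, so it voices to [z]. /guigeseseusod/ → guigezezeuzod.
Rule 4 (final devoicing): /d/ is a voiced stop in word-final position, so it devoices to [t]. /guigezezeuzod/ → guigezezeuzot.

guigezezeuzot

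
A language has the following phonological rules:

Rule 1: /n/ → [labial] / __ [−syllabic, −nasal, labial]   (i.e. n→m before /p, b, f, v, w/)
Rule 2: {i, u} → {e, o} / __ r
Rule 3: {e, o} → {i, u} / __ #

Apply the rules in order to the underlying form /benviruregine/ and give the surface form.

Rule 1 (nasal place assimilation): /n/ precedes the labial consonant /v/, so it assimilates in place to [m]. /benviruregine/ → bemviruregine.
Rule 2 (pre-rhotic lowering): /i/ is a high vowel immediately before /r/, so it lowers to [e]. /u/ is a high vowel immediately before /r/, so it lowers to [o]. /bemviruregine/ → bemveroregine.
Rule 3 (final vowel raising): /e/ is a mid vowel in word-final position, so it raises to [i]. /bemveroregine/ → bemveroregini.

bemveroregini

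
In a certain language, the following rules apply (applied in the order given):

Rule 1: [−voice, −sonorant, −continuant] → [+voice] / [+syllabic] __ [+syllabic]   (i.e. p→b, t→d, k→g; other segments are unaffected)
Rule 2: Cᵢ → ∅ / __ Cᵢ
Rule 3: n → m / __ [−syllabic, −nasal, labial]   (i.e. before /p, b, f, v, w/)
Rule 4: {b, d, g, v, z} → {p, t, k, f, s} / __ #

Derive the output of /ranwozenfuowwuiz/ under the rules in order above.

ramwozemfuowuis

Rule 1 (intervocalic voicing): no segment meets the environment; /ranwozenfuowwuiz/ is unchanged.
Rule 2 (degemination): /ww/ is a geminate; the first /w/ deletes. /ranwozenfuowwuiz/ → ranwozenfuowuiz.
Rule 3 (nasal place assimilation): /n/ precedes the labial consonant /w/, so it assimilates in place to [m]. /n/ precedes the labial consonant /f/, so it assimilates in place to [m]. /ranwozenfuowuiz/ → ramwozemfuowuiz.
Rule 4 (final devoicing): /z/ is a voiced obstruent in word-final position, so it devoices to [s]. /ramwozemfuowuiz/ → ramwozemfuowuis.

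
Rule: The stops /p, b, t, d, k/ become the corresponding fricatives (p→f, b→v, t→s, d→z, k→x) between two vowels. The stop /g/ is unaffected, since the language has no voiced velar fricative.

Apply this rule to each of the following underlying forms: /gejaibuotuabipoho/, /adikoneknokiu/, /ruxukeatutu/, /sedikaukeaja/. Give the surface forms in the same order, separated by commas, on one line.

/gejaibuotuabipoho/: /b/ is a stop between vowels /i/ and /u/, so it spirantizes to the fricative [v]. /t/ is a stop between vowels /o/ and /u/, so it spirantizes to the fricative [s]. /b/ is a stop between vowels /a/ and /i/, so it spirantizes to the fricative [v]. /p/ is a stop between vowels /i/ and /o/, so it spirantizes to the fricative [f]. → [gejaivuosuavifoho].
/adikoneknokiu/: /d/ is a stop between vowels /a/ and /i/, so it spirantizes to the fricative [z]. /k/ is a stop between vowels /i/ and /o/, so it spirantizes to the fricative [x]. /k/ is a stop between vowels /o/ and /i/, so it spirantizes to the fricative [x]. → [azixoneknoxiu].
/ruxukeatutu/: /k/ is a stop between vowels /u/ and /e/, so it spirantizes to the fricative [x]. /t/ is a stop between vowels /a/ and /u/, so it spirantizes to the fricative [s]. /t/ is a stop between vowels /u/ and /u/, so it spirantizes to the fricative [s]. → [ruxuxeasusu].
/sedikaukeaja/: /d/ is a stop between vowels /e/ and /i/, so it spirantizes to the fricative [z]. /k/ is a stop between vowels /i/ and /a/, so it spirantizes to the fricative [x]. /k/ is a stop between vowels /u/ and /e/, so it spirantizes to the fricative [x]. → [sezixauxeaja].

gejaivuosuavifoho, azixoneknoxiu, ruxuxeasusu, sezixauxeaja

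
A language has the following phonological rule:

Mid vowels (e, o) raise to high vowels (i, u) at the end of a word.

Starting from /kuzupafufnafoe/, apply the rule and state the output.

Scanning /kuzupafufnafoe/: /o/ at position 13 is not in the conditioning environment; /e/ is a mid vowel in word-final position, so it raises to [i].
Result: [kuzupafufnafoi].

kuzupafufnafoi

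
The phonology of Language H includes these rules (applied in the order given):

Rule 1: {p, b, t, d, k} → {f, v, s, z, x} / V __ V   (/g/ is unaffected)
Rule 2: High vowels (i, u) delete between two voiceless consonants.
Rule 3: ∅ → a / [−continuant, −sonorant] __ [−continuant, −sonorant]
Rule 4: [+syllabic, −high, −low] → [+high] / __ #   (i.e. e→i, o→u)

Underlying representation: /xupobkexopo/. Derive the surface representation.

Rule 1 (intervocalic spirantization): /p/ is a stop between vowels /u/ and /o/, so it spirantizes to the fricative [f]. /p/ is a stop between vowels /o/ and /o/, so it spirantizes to the fricative [f]. /xupobkexopo/ → xufobkexofo.
Rule 2 (high vowel syncope): /u/ is a high vowel flanked by voiceless consonants /x/ and /f/, so it deletes. /xufobkexofo/ → xfobkexofo.
Rule 3 (stop-cluster a-epenthesis): /b/ and /k/ form a stop–stop cluster, so [a] is inserted between them. /xfobkexofo/ → xfobakexofo.
Rule 4 (final vowel raising): /o/ is a mid vowel in word-final position, so it raises to [u]. /xfobakexofo/ → xfobakexofu.

xfobakexofu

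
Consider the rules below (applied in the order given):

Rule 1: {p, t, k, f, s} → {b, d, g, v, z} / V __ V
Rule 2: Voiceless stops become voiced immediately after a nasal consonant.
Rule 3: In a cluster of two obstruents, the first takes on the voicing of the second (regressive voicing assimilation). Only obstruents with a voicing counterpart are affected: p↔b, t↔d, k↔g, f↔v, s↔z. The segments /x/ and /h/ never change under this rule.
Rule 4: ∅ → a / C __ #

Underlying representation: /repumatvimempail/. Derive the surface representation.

rebumadvimembaila

Rule 1 (intervocalic voicing): /p/ is a voiceless obstruent between vowels /e/ and /u/, so it voices to [b]. /repumatvimempail/ → rebumatvimempail.
Rule 2 (post-nasal voicing): /p/ is a voiceless stop immediately after the nasal /m/, so it voices to [b]. /rebumatvimempail/ → rebumatvimembail.
Rule 3 (regressive voicing assimilation): /t/ precedes the voiced obstruent /v/, so it voices to [d] by assimilation. /rebumatvimembail/ → rebumadvimembail.
Rule 4 (final a-epenthesis): the form ends in the consonant /l/, so [a] is inserted word-finally. /rebumadvimembail/ → rebumadvimembaila.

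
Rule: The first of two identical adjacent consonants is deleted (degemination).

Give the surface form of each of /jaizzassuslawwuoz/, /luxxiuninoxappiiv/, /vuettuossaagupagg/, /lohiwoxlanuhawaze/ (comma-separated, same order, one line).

/jaizzassuslawwuoz/: /zz/ is a geminate; the first /z/ deletes. /ss/ is a geminate; the first /s/ deletes. /ww/ is a geminate; the first /w/ deletes. → [jaizasuslawuoz].
/luxxiuninoxappiiv/: /xx/ is a geminate; the first /x/ deletes. /pp/ is a geminate; the first /p/ deletes. → [luxiuninoxapiiv].
/vuettuossaagupagg/: /tt/ is a geminate; the first /t/ deletes. /ss/ is a geminate; the first /s/ deletes. /gg/ is a geminate; the first /g/ deletes. → [vuetuosaagupag].
/lohiwoxlanuhawaze/: the rule's environment is not met; surfaces unchanged as [lohiwoxlanuhawaze].

jaizasuslawuoz, luxiuninoxapiiv, vuetuosaagupag, lohiwoxlanuhawaze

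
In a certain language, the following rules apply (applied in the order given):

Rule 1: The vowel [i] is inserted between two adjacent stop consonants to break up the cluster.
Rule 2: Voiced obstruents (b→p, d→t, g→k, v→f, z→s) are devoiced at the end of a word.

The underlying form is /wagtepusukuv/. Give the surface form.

wagitepusukuf

Rule 1 (stop-cluster i-epenthesis): /g/ and /t/ form a stop–stop cluster, so [i] is inserted between them. /wagtepusukuv/ → wagitepusukuv.
Rule 2 (final devoicing): /v/ is a voiced obstruent in word-final position, so it devoices to [f]. /wagitepusukuv/ → wagitepusukuf.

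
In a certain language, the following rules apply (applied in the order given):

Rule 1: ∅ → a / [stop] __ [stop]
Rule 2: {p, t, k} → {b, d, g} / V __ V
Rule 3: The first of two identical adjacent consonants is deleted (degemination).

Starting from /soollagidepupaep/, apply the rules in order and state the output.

Rule 1 (stop-cluster a-epenthesis): no segment meets the environment; /soollagidepupaep/ is unchanged.
Rule 2 (intervocalic voicing): /p/ is a voiceless stop between vowels /e/ and /u/, so it voices to [b]. /p/ is a voiceless stop between vowels /u/ and /a/, so it voices to [b]. /soollagidepupaep/ → soollagidebubaep.
Rule 3 (degemination): /ll/ is a geminate; the first /l/ deletes. /soollagidebubaep/ → soolagidebubaep.

soolagidebubaep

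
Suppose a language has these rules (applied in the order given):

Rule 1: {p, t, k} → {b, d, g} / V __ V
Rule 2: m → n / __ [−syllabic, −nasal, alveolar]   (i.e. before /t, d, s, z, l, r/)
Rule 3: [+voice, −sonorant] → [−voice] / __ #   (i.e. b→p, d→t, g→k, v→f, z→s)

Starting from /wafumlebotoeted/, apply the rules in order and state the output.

Rule 1 (intervocalic voicing): /t/ is a voiceless stop between vowels /o/ and /o/, so it voices to [d]. /t/ is a voiceless stop between vowels /e/ and /e/, so it voices to [d]. /wafumlebotoeted/ → wafumlebodoeded.
Rule 2 (nasal place assimilation): /m/ precedes the alveolar consonant /l/, so it assimilates in place to [n]. /wafumlebodoeded/ → wafunlebodoeded.
Rule 3 (final devoicing): /d/ is a voiced obstruent in word-final position, so it devoices to [t]. /wafunlebodoeded/ → wafunlebodoedet.

wafunlebodoedet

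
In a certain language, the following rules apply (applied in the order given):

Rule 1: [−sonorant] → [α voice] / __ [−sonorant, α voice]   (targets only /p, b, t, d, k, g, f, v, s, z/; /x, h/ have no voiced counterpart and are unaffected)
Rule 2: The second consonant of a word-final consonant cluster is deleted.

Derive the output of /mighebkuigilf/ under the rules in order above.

Rule 1 (regressive voicing assimilation): /g/ precedes the voiceless obstruent /h/, so it devoices to [k] by assimilation. /b/ precedes the voiceless obstruent /k/, so it devoices to [p] by assimilation. /mighebkuigilf/ → mikhepkuigilf.
Rule 2 (final cluster simplification): /f/ is the second consonant of a word-final cluster /lf/, so it deletes. /mikhepkuigilf/ → mikhepkuigil.

mikhepkuigil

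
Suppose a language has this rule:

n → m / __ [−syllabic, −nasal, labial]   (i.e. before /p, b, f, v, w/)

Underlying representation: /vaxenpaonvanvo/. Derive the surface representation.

/n/ precedes the labial consonant /p/, so it assimilates in place to [m].
/n/ precedes the labial consonant /v/, so it assimilates in place to [m].
/n/ precedes the labial consonant /v/, so it assimilates in place to [m].
Surface form: [vaxempaomvamvo].

vaxempaomvamvo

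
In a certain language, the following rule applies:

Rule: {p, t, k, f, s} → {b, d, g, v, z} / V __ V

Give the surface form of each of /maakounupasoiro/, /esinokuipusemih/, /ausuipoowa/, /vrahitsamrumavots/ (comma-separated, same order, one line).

/maakounupasoiro/: /k/ is a voiceless obstruent between vowels /a/ and /o/, so it voices to [g]. /p/ is a voiceless obstruent between vowels /u/ and /a/, so it voices to [b]. /s/ is a voiceless obstruent between vowels /a/ and /o/, so it voices to [z]. → [maagounubazoiro].
/esinokuipusemih/: /s/ is a voiceless obstruent between vowels /e/ and /i/, so it voices to [z]. /k/ is a voiceless obstruent between vowels /o/ and /u/, so it voices to [g]. /p/ is a voiceless obstruent between vowels /i/ and /u/, so it voices to [b]. /s/ is a voiceless obstruent between vowels /u/ and /e/, so it voices to [z]. → [ezinoguibuzemih].
/ausuipoowa/: /s/ is a voiceless obstruent between vowels /u/ and /u/, so it voices to [z]. /p/ is a voiceless obstruent between vowels /i/ and /o/, so it voices to [b]. → [auzuiboowa].
/vrahitsamrumavots/: the rule's environment is not met; surfaces unchanged as [vrahitsamrumavots].

maagounubazoiro, ezinoguibuzemih, auzuiboowa, vrahitsamrumavots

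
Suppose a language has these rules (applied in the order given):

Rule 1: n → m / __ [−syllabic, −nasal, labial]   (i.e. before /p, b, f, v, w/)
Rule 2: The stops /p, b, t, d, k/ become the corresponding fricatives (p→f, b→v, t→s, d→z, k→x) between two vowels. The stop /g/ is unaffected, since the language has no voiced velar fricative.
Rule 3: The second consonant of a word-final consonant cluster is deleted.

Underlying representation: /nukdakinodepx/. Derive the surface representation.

nukdaxinozep

Rule 1 (nasal place assimilation): no segment meets the environment; /nukdakinodepx/ is unchanged.
Rule 2 (intervocalic spirantization): /k/ is a stop between vowels /a/ and /i/, so it spirantizes to the fricative [x]. /d/ is a stop between vowels /o/ and /e/, so it spirantizes to the fricative [z]. /nukdakinodepx/ → nukdaxinozepx.
Rule 3 (final cluster simplification): /x/ is the second consonant of a word-final cluster /px/, so it deletes. /nukdaxinozepx/ → nukdaxinozep.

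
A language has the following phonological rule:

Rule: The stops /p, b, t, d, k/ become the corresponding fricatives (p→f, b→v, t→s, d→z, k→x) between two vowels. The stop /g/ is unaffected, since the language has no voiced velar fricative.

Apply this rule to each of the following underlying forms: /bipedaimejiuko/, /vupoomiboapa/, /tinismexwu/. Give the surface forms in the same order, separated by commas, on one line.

/bipedaimejiuko/: /p/ is a stop between vowels /i/ and /e/, so it spirantizes to the fricative [f]. /d/ is a stop between vowels /e/ and /a/, so it spirantizes to the fricative [z]. /k/ is a stop between vowels /u/ and /o/, so it spirantizes to the fricative [x]. → [bifezaimejiuxo].
/vupoomiboapa/: /p/ is a stop between vowels /u/ and /o/, so it spirantizes to the fricative [f]. /b/ is a stop between vowels /i/ and /o/, so it spirantizes to the fricative [v]. /p/ is a stop between vowels /a/ and /a/, so it spirantizes to the fricative [f]. → [vufoomivoafa].
/tinismexwu/: the rule's environment is not met; surfaces unchanged as [tinismexwu].

bifezaimejiuxo, vufoomivoafa, tinismexwu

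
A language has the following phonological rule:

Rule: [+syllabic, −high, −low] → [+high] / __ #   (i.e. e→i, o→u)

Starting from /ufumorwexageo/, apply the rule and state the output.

ufumorwexageu

Scanning /ufumorwexageo/: /o/ at position 5 is not in the conditioning environment; /e/ at position 8 is not in the conditioning environment; /e/ at position 12 is not in the conditioning environment; /o/ is a mid vowel in word-final position, so it raises to [u].
Result: [ufumorwexageu].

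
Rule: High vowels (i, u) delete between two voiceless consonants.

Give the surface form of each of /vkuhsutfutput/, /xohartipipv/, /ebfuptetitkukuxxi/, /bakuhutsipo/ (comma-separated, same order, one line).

vkhstftpt, xohartppv, ebfptettkkxxi, bakhtspo

/vkuhsutfutput/: /u/ is a high vowel flanked by voiceless consonants /k/ and /h/, so it deletes. /u/ is a high vowel flanked by voiceless consonants /s/ and /t/, so it deletes. /u/ is a high vowel flanked by voiceless consonants /f/ and /t/, so it deletes. /u/ is a high vowel flanked by voiceless consonants /p/ and /t/, so it deletes. → [vkhstftpt].
/xohartipipv/: /i/ is a high vowel flanked by voiceless consonants /t/ and /p/, so it deletes. /i/ is a high vowel flanked by voiceless consonants /p/ and /p/, so it deletes. → [xohartppv].
/ebfuptetitkukuxxi/: /u/ is a high vowel flanked by voiceless consonants /f/ and /p/, so it deletes. /i/ is a high vowel flanked by voiceless consonants /t/ and /t/, so it deletes. /u/ is a high vowel flanked by voiceless consonants /k/ and /k/, so it deletes. /u/ is a high vowel flanked by voiceless consonants /k/ and /x/, so it deletes. → [ebfptettkkxxi].
/bakuhutsipo/: /u/ is a high vowel flanked by voiceless consonants /k/ and /h/, so it deletes. /u/ is a high vowel flanked by voiceless consonants /h/ and /t/, so it deletes. /i/ is a high vowel flanked by voiceless consonants /s/ and /p/, so it deletes. → [bakhtspo].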